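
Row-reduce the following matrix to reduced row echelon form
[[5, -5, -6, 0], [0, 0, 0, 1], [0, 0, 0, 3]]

[[1, -1, -6/5, 0], [0, 0, 0, 1], [0, 0, 0, 0]]

r1 -> 1/5·r1
r3 -> r3 − 3·r2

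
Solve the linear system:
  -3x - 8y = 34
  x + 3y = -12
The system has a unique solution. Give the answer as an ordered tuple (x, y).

(-6, -2)

Form the augmented matrix and row-reduce:
  [ -3  -8  |   34 ]
  [  1   3  |  -12 ]
Multiply ρ1 by -1/3.
Subtract ρ1 from ρ2.
Multiply ρ2 by 3.
Subtract 8/3 times ρ2 from ρ1.
Reading off the last column: x = -6, y = -2.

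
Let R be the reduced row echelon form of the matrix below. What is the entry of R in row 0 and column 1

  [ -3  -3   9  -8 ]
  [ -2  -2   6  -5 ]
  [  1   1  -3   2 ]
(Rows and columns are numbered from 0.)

ρ1 -> -1/3·ρ1
  [  1   1  -3  8/3 ]
  [ -2  -2   6   -5 ]
  [  1   1  -3    2 ]
ρ2 -> ρ2 + 2·ρ1
  [ 1  1  -3  8/3 ]
  [ 0  0   0  1/3 ]
  [ 1  1  -3    2 ]
ρ3 -> ρ3 − ρ1
  [ 1  1  -3   8/3 ]
  [ 0  0   0   1/3 ]
  [ 0  0   0  -2/3 ]
ρ2 -> 3·ρ2
  [ 1  1  -3   8/3 ]
  [ 0  0   0     1 ]
  [ 0  0   0  -2/3 ]
ρ3 -> ρ3 + 2/3·ρ2
  [ 1  1  -3  8/3 ]
  [ 0  0   0    1 ]
  [ 0  0   0    0 ]
ρ1 -> ρ1 − 8/3·ρ2
  [ 1  1  -3  0 ]
  [ 0  0   0  1 ]
  [ 0  0   0  0 ]

1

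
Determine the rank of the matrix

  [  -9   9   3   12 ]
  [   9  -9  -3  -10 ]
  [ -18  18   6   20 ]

r1 ← -1/9·r1
  [   1  -1  -1/3  -4/3 ]
  [   9  -9    -3   -10 ]
  [ -18  18     6    20 ]
r2 ← r2 − 9·r1
  [   1  -1  -1/3  -4/3 ]
  [   0   0     0     2 ]
  [ -18  18     6    20 ]
r3 ← r3 + 18·r1
  [ 1  -1  -1/3  -4/3 ]
  [ 0   0     0     2 ]
  [ 0   0     0    -4 ]
r2 ← 1/2·r2
  [ 1  -1  -1/3  -4/3 ]
  [ 0   0     0     1 ]
  [ 0   0     0    -4 ]
r3 ← r3 + 4·r2
  [ 1  -1  -1/3  -4/3 ]
  [ 0   0     0     1 ]
  [ 0   0     0     0 ]
r1 ← r1 + 4/3·r2
  [ 1  -1  -1/3  0 ]
  [ 0   0     0  1 ]
  [ 0   0     0  0 ]
The reduced form has 2 nonzero rows.

rank = 2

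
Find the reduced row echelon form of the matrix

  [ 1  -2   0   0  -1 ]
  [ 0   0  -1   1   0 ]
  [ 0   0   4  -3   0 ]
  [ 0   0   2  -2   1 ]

[[1, -2, 0, 0, 0], [0, 0, 1, 0, 0], [0, 0, 0, 1, 0], [0, 0, 0, 0, 1]]

R2 → -1·R2
  [ 1  -2  0   0  -1 ]
  [ 0   0  1  -1   0 ]
  [ 0   0  4  -3   0 ]
  [ 0   0  2  -2   1 ]
R3 → R3 − 4·R2
  [ 1  -2  0   0  -1 ]
  [ 0   0  1  -1   0 ]
  [ 0   0  0   1   0 ]
  [ 0   0  2  -2   1 ]
R4 → R4 − 2·R2
  [ 1  -2  0   0  -1 ]
  [ 0   0  1  -1   0 ]
  [ 0   0  0   1   0 ]
  [ 0   0  0   0   1 ]
R1 → R1 + R4
  [ 1  -2  0   0  0 ]
  [ 0   0  1  -1  0 ]
  [ 0   0  0   1  0 ]
  [ 0   0  0   0  1 ]
R2 → R2 + R3
  [ 1  -2  0  0  0 ]
  [ 0   0  1  0  0 ]
  [ 0   0  0  1  0 ]
  [ 0   0  0  0  1 ]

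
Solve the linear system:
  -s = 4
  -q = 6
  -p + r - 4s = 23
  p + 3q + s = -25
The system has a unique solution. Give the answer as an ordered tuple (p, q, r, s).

Form the augmented matrix and row-reduce:
  [  0   0  0  -1  |    4 ]
  [  0  -1  0   0  |    6 ]
  [ -1   0  1  -4  |   23 ]
  [  1   3  0   1  |  -25 ]
ρ1 <=> ρ3
ρ1 → -1·ρ1
ρ4 → ρ4 − ρ1
ρ2 → -1·ρ2
ρ4 → ρ4 − 3·ρ2
ρ3 <=> ρ4
ρ4 → -1·ρ4
ρ3 → ρ3 + 3·ρ4
ρ1 → ρ1 − 4·ρ4
ρ1 → ρ1 + ρ3
Reading off the last column: p = -3, q = -6, r = 4, s = -4.

(-3, -6, 4, -4)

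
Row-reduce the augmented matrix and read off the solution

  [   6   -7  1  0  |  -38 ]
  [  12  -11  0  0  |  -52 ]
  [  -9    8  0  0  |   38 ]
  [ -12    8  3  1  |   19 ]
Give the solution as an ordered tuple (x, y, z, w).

Multiply ρ1 by 1/6.
Subtract 12 times ρ1 from ρ2.
Add 9 times ρ1 to ρ3.
Add 12 times ρ1 to ρ4.
Multiply ρ2 by 1/3.
Add 5/2 times ρ2 to ρ3.
Add 6 times ρ2 to ρ4.
Multiply ρ3 by -6.
Subtract ρ3 from ρ4.
Add 2/3 times ρ3 to ρ2.
Subtract 1/6 times ρ3 from ρ1.
Add 7/6 times ρ2 to ρ1.
Reading off the last column: x = -2/3, y = 4, z = -6, w = -3.

(-2/3, 4, -6, -3)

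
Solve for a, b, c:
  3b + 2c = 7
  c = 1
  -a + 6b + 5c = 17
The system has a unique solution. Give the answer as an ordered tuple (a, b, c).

(-2, 5/3, 1)

Form the augmented matrix and row-reduce:
  [  0  3  2  |   7 ]
  [  0  0  1  |   1 ]
  [ -1  6  5  |  17 ]
r1 ↔ r3
r1 -> -1·r1
r2 ↔ r3
r2 -> 1/3·r2
r2 -> r2 − 2/3·r3
r1 -> r1 + 5·r3
r1 -> r1 + 6·r2
Reading off the last column: a = -2, b = 5/3, c = 1.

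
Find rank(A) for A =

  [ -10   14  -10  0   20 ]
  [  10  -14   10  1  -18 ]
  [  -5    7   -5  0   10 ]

rank = 2

R1 ← -1/10·R1
  [  1  -7/5   1  0   -2 ]
  [ 10   -14  10  1  -18 ]
  [ -5     7  -5  0   10 ]
R2 ← R2 − 10·R1
  [  1  -7/5   1  0  -2 ]
  [  0     0   0  1   2 ]
  [ -5     7  -5  0  10 ]
R3 ← R3 + 5·R1
  [ 1  -7/5  1  0  -2 ]
  [ 0     0  0  1   2 ]
  [ 0     0  0  0   0 ]
The reduced form has 2 nonzero rows.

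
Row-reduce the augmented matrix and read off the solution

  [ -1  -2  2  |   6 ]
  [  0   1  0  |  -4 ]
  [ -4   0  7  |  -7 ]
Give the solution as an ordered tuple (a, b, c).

Multiply R1 by -1.
Add 4 times R1 to R3.
Subtract 8 times R2 from R3.
Multiply R3 by -1.
Add 2 times R3 to R1.
Subtract 2 times R2 from R1.
Reading off the last column: a = 0, b = -4, c = -1.

(0, -4, -1)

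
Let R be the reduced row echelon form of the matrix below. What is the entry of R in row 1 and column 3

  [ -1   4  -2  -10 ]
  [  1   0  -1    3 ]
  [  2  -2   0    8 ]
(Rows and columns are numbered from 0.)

-4

R1 → -1·R1
  [ 1  -4   2  10 ]
  [ 1   0  -1   3 ]
  [ 2  -2   0   8 ]
R2 → R2 − R1
  [ 1  -4   2  10 ]
  [ 0   4  -3  -7 ]
  [ 2  -2   0   8 ]
R3 → R3 − 2·R1
  [ 1  -4   2   10 ]
  [ 0   4  -3   -7 ]
  [ 0   6  -4  -12 ]
R2 → 1/4·R2
  [ 1  -4     2    10 ]
  [ 0   1  -3/4  -7/4 ]
  [ 0   6    -4   -12 ]
R3 → R3 − 6·R2
  [ 1  -4     2    10 ]
  [ 0   1  -3/4  -7/4 ]
  [ 0   0   1/2  -3/2 ]
R3 → 2·R3
  [ 1  -4     2    10 ]
  [ 0   1  -3/4  -7/4 ]
  [ 0   0     1    -3 ]
R2 → R2 + 3/4·R3
  [ 1  -4  2  10 ]
  [ 0   1  0  -4 ]
  [ 0   0  1  -3 ]
R1 → R1 − 2·R3
  [ 1  -4  0  16 ]
  [ 0   1  0  -4 ]
  [ 0   0  1  -3 ]
R1 → R1 + 4·R2
  [ 1  0  0   0 ]
  [ 0  1  0  -4 ]
  [ 0  0  1  -3 ]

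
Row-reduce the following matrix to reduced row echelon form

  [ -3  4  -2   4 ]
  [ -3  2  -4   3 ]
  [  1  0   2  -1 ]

[[1, 0, 2, 0], [0, 1, 1, 0], [0, 0, 0, 1]]

r1 → -1/3·r1
  [  1  -4/3  2/3  -4/3 ]
  [ -3     2   -4     3 ]
  [  1     0    2    -1 ]
r2 → r2 + 3·r1
  [ 1  -4/3  2/3  -4/3 ]
  [ 0    -2   -2    -1 ]
  [ 1     0    2    -1 ]
r3 → r3 − r1
  [ 1  -4/3  2/3  -4/3 ]
  [ 0    -2   -2    -1 ]
  [ 0   4/3  4/3   1/3 ]
r2 → -1/2·r2
  [ 1  -4/3  2/3  -4/3 ]
  [ 0     1    1   1/2 ]
  [ 0   4/3  4/3   1/3 ]
r3 → r3 − 4/3·r2
  [ 1  -4/3  2/3  -4/3 ]
  [ 0     1    1   1/2 ]
  [ 0     0    0  -1/3 ]
r3 → -3·r3
  [ 1  -4/3  2/3  -4/3 ]
  [ 0     1    1   1/2 ]
  [ 0     0    0     1 ]
r2 → r2 − 1/2·r3
  [ 1  -4/3  2/3  -4/3 ]
  [ 0     1    1     0 ]
  [ 0     0    0     1 ]
r1 → r1 + 4/3·r3
  [ 1  -4/3  2/3  0 ]
  [ 0     1    1  0 ]
  [ 0     0    0  1 ]
r1 → r1 + 4/3·r2
  [ 1  0  2  0 ]
  [ 0  1  1  0 ]
  [ 0  0  0  1 ]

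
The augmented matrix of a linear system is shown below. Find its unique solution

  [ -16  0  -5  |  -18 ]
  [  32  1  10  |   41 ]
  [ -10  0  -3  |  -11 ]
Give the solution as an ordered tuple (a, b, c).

(1/2, 5, 2)

R1 := -1/16·R1
R2 := R2 − 32·R1
R3 := R3 + 10·R1
R3 := 8·R3
R1 := R1 − 5/16·R3
Reading off the last column: a = 1/2, b = 5, c = 2.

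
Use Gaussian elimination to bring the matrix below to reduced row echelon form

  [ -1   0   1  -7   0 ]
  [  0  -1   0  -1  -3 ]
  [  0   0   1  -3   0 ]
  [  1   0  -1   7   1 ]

R1 ← -1·R1
  [ 1   0  -1   7   0 ]
  [ 0  -1   0  -1  -3 ]
  [ 0   0   1  -3   0 ]
  [ 1   0  -1   7   1 ]
R4 ← R4 − R1
  [ 1   0  -1   7   0 ]
  [ 0  -1   0  -1  -3 ]
  [ 0   0   1  -3   0 ]
  [ 0   0   0   0   1 ]
R2 ← -1·R2
  [ 1  0  -1   7  0 ]
  [ 0  1   0   1  3 ]
  [ 0  0   1  -3  0 ]
  [ 0  0   0   0  1 ]
R2 ← R2 − 3·R4
  [ 1  0  -1   7  0 ]
  [ 0  1   0   1  0 ]
  [ 0  0   1  -3  0 ]
  [ 0  0   0   0  1 ]
R1 ← R1 + R3
  [ 1  0  0   4  0 ]
  [ 0  1  0   1  0 ]
  [ 0  0  1  -3  0 ]
  [ 0  0  0   0  1 ]

[[1, 0, 0, 4, 0], [0, 1, 0, 1, 0], [0, 0, 1, -3, 0], [0, 0, 0, 0, 1]]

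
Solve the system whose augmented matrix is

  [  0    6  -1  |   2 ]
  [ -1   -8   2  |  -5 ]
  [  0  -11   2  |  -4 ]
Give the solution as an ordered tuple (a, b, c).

(1, 0, -2)

R1 <=> R2
  [ -1   -8   2  |  -5 ]
  [  0    6  -1  |   2 ]
  [  0  -11   2  |  -4 ]
R1 -> -1·R1
  [ 1    8  -2  |   5 ]
  [ 0    6  -1  |   2 ]
  [ 0  -11   2  |  -4 ]
R2 -> 1/6·R2
  [ 1    8    -2  |    5 ]
  [ 0    1  -1/6  |  1/3 ]
  [ 0  -11     2  |   -4 ]
R3 -> R3 + 11·R2
  [ 1  8    -2  |     5 ]
  [ 0  1  -1/6  |   1/3 ]
  [ 0  0   1/6  |  -1/3 ]
R3 -> 6·R3
  [ 1  8    -2  |    5 ]
  [ 0  1  -1/6  |  1/3 ]
  [ 0  0     1  |   -2 ]
R2 -> R2 + 1/6·R3
  [ 1  8  -2  |   5 ]
  [ 0  1   0  |   0 ]
  [ 0  0   1  |  -2 ]
R1 -> R1 + 2·R3
  [ 1  8  0  |   1 ]
  [ 0  1  0  |   0 ]
  [ 0  0  1  |  -2 ]
R1 -> R1 − 8·R2
  [ 1  0  0  |   1 ]
  [ 0  1  0  |   0 ]
  [ 0  0  1  |  -2 ]
Reading off the last column: a = 1, b = 0, c = -2.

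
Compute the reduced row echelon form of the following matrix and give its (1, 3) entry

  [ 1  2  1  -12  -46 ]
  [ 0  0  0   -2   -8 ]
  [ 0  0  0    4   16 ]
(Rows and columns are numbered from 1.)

ρ2 -> -1/2·ρ2
  [ 1  2  1  -12  -46 ]
  [ 0  0  0    1    4 ]
  [ 0  0  0    4   16 ]
ρ3 -> ρ3 − 4·ρ2
  [ 1  2  1  -12  -46 ]
  [ 0  0  0    1    4 ]
  [ 0  0  0    0    0 ]
ρ1 -> ρ1 + 12·ρ2
  [ 1  2  1  0  2 ]
  [ 0  0  0  1  4 ]
  [ 0  0  0  0  0 ]

1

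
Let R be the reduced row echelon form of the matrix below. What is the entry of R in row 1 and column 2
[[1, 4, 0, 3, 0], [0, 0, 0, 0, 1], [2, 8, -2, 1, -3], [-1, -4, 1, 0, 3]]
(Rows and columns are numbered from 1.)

4

Subtract 2 times r1 from r3.
Add r1 to r4.
Swap r2 and r3.
Multiply r2 by -1/2.
Subtract r2 from r4.
Swap r3 and r4.
Multiply r3 by 2.
Subtract 3 times r4 from r3.
Subtract 3/2 times r4 from r2.
Subtract 5/2 times r3 from r2.
Subtract 3 times r3 from r1.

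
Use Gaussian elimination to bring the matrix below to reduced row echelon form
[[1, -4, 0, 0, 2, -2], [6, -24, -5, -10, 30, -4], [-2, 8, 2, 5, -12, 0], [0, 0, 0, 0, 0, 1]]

r2 ← r2 − 6·r1
  [  1  -4   0    0    2  -2 ]
  [  0   0  -5  -10   18   8 ]
  [ -2   8   2    5  -12   0 ]
  [  0   0   0    0    0   1 ]
r3 ← r3 + 2·r1
  [ 1  -4   0    0   2  -2 ]
  [ 0   0  -5  -10  18   8 ]
  [ 0   0   2    5  -8  -4 ]
  [ 0   0   0    0   0   1 ]
r2 ← -1/5·r2
  [ 1  -4  0  0      2    -2 ]
  [ 0   0  1  2  -18/5  -8/5 ]
  [ 0   0  2  5     -8    -4 ]
  [ 0   0  0  0      0     1 ]
r3 ← r3 − 2·r2
  [ 1  -4  0  0      2    -2 ]
  [ 0   0  1  2  -18/5  -8/5 ]
  [ 0   0  0  1   -4/5  -4/5 ]
  [ 0   0  0  0      0     1 ]
r3 ← r3 + 4/5·r4
  [ 1  -4  0  0      2    -2 ]
  [ 0   0  1  2  -18/5  -8/5 ]
  [ 0   0  0  1   -4/5     0 ]
  [ 0   0  0  0      0     1 ]
r2 ← r2 + 8/5·r4
  [ 1  -4  0  0      2  -2 ]
  [ 0   0  1  2  -18/5   0 ]
  [ 0   0  0  1   -4/5   0 ]
  [ 0   0  0  0      0   1 ]
r1 ← r1 + 2·r4
  [ 1  -4  0  0      2  0 ]
  [ 0   0  1  2  -18/5  0 ]
  [ 0   0  0  1   -4/5  0 ]
  [ 0   0  0  0      0  1 ]
r2 ← r2 − 2·r3
  [ 1  -4  0  0     2  0 ]
  [ 0   0  1  0    -2  0 ]
  [ 0   0  0  1  -4/5  0 ]
  [ 0   0  0  0     0  1 ]

[[1, -4, 0, 0, 2, 0], [0, 0, 1, 0, -2, 0], [0, 0, 0, 1, -4/5, 0], [0, 0, 0, 0, 0, 1]]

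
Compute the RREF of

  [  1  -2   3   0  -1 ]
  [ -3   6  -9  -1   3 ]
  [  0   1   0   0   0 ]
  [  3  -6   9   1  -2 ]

Add 3 times R1 to R2.
  [ 1  -2  3   0  -1 ]
  [ 0   0  0  -1   0 ]
  [ 0   1  0   0   0 ]
  [ 3  -6  9   1  -2 ]
Subtract 3 times R1 from R4.
  [ 1  -2  3   0  -1 ]
  [ 0   0  0  -1   0 ]
  [ 0   1  0   0   0 ]
  [ 0   0  0   1   1 ]
Swap R2 and R3.
  [ 1  -2  3   0  -1 ]
  [ 0   1  0   0   0 ]
  [ 0   0  0  -1   0 ]
  [ 0   0  0   1   1 ]
Multiply R3 by -1.
  [ 1  -2  3  0  -1 ]
  [ 0   1  0  0   0 ]
  [ 0   0  0  1   0 ]
  [ 0   0  0  1   1 ]
Subtract R3 from R4.
  [ 1  -2  3  0  -1 ]
  [ 0   1  0  0   0 ]
  [ 0   0  0  1   0 ]
  [ 0   0  0  0   1 ]
Add R4 to R1.
  [ 1  -2  3  0  0 ]
  [ 0   1  0  0  0 ]
  [ 0   0  0  1  0 ]
  [ 0   0  0  0  1 ]
Add 2 times R2 to R1.
  [ 1  0  3  0  0 ]
  [ 0  1  0  0  0 ]
  [ 0  0  0  1  0 ]
  [ 0  0  0  0  1 ]

[[1, 0, 3, 0, 0], [0, 1, 0, 0, 0], [0, 0, 0, 1, 0], [0, 0, 0, 0, 1]]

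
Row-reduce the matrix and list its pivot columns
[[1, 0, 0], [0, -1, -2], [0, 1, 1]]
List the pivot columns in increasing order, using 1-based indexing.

ρ2 ← -1·ρ2
  [ 1  0  0 ]
  [ 0  1  2 ]
  [ 0  1  1 ]
ρ3 ← ρ3 − ρ2
  [ 1  0   0 ]
  [ 0  1   2 ]
  [ 0  0  -1 ]
ρ3 ← -1·ρ3
  [ 1  0  0 ]
  [ 0  1  2 ]
  [ 0  0  1 ]
ρ2 ← ρ2 − 2·ρ3
  [ 1  0  0 ]
  [ 0  1  0 ]
  [ 0  0  1 ]
Pivot columns are the columns containing a leading 1.

1, 2, 3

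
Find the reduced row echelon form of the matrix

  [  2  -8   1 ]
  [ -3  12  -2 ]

[[1, -4, 0], [0, 0, 1]]

ρ1 ← 1/2·ρ1
  [  1  -4  1/2 ]
  [ -3  12   -2 ]
ρ2 ← ρ2 + 3·ρ1
  [ 1  -4   1/2 ]
  [ 0   0  -1/2 ]
ρ2 ← -2·ρ2
  [ 1  -4  1/2 ]
  [ 0   0    1 ]
ρ1 ← ρ1 − 1/2·ρ2
  [ 1  -4  0 ]
  [ 0   0  1 ]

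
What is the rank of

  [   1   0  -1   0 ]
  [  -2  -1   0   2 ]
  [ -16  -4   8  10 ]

Add 2 times R1 to R2.
  [   1   0  -1   0 ]
  [   0  -1  -2   2 ]
  [ -16  -4   8  10 ]
Add 16 times R1 to R3.
  [ 1   0  -1   0 ]
  [ 0  -1  -2   2 ]
  [ 0  -4  -8  10 ]
Multiply R2 by -1.
  [ 1   0  -1   0 ]
  [ 0   1   2  -2 ]
  [ 0  -4  -8  10 ]
Add 4 times R2 to R3.
  [ 1  0  -1   0 ]
  [ 0  1   2  -2 ]
  [ 0  0   0   2 ]
Multiply R3 by 1/2.
  [ 1  0  -1   0 ]
  [ 0  1   2  -2 ]
  [ 0  0   0   1 ]
Add 2 times R3 to R2.
  [ 1  0  -1  0 ]
  [ 0  1   2  0 ]
  [ 0  0   0  1 ]
The reduced form has 3 nonzero rows.

rank = 3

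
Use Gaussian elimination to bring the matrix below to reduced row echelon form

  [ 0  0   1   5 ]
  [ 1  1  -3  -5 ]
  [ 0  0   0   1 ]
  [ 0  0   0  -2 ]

R1 ↔ R2
R4 → R4 + 2·R3
R2 → R2 − 5·R3
R1 → R1 + 5·R3
R1 → R1 + 3·R2

[[1, 1, 0, 0], [0, 0, 1, 0], [0, 0, 0, 1], [0, 0, 0, 0]]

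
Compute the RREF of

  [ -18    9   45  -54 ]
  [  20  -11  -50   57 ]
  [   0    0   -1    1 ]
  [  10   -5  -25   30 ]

[[1, 0, 0, 2], [0, 1, 0, 3], [0, 0, 1, -1], [0, 0, 0, 0]]

R1 → -1/18·R1
  [  1  -1/2  -5/2   3 ]
  [ 20   -11   -50  57 ]
  [  0     0    -1   1 ]
  [ 10    -5   -25  30 ]
R2 → R2 − 20·R1
  [  1  -1/2  -5/2   3 ]
  [  0    -1     0  -3 ]
  [  0     0    -1   1 ]
  [ 10    -5   -25  30 ]
R4 → R4 − 10·R1
  [ 1  -1/2  -5/2   3 ]
  [ 0    -1     0  -3 ]
  [ 0     0    -1   1 ]
  [ 0     0     0   0 ]
R2 → -1·R2
  [ 1  -1/2  -5/2  3 ]
  [ 0     1     0  3 ]
  [ 0     0    -1  1 ]
  [ 0     0     0  0 ]
R3 → -1·R3
  [ 1  -1/2  -5/2   3 ]
  [ 0     1     0   3 ]
  [ 0     0     1  -1 ]
  [ 0     0     0   0 ]
R1 → R1 + 5/2·R3
  [ 1  -1/2  0  1/2 ]
  [ 0     1  0    3 ]
  [ 0     0  1   -1 ]
  [ 0     0  0    0 ]
R1 → R1 + 1/2·R2
  [ 1  0  0   2 ]
  [ 0  1  0   3 ]
  [ 0  0  1  -1 ]
  [ 0  0  0   0 ]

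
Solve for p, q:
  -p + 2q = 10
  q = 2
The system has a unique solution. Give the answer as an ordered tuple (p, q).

(-6, 2)

Form the augmented matrix and row-reduce:
  [ -1  2  |  10 ]
  [  0  1  |   2 ]
R1 ← -1·R1
  [ 1  -2  |  -10 ]
  [ 0   1  |    2 ]
R1 ← R1 + 2·R2
  [ 1  0  |  -6 ]
  [ 0  1  |   2 ]
Reading off the last column: p = -6, q = 2.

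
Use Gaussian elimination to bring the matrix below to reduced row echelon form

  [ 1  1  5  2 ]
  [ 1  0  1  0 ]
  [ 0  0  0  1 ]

[[1, 0, 1, 0], [0, 1, 4, 0], [0, 0, 0, 1]]

r2 := r2 − r1
r2 := -1·r2
r2 := r2 − 2·r3
r1 := r1 − 2·r3
r1 := r1 − r2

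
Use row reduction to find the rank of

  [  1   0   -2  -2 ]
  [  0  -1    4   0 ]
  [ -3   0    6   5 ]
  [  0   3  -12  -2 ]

R3 -> R3 + 3·R1
  [ 1   0   -2  -2 ]
  [ 0  -1    4   0 ]
  [ 0   0    0  -1 ]
  [ 0   3  -12  -2 ]
R2 -> -1·R2
  [ 1  0   -2  -2 ]
  [ 0  1   -4   0 ]
  [ 0  0    0  -1 ]
  [ 0  3  -12  -2 ]
R4 -> R4 − 3·R2
  [ 1  0  -2  -2 ]
  [ 0  1  -4   0 ]
  [ 0  0   0  -1 ]
  [ 0  0   0  -2 ]
R3 -> -1·R3
  [ 1  0  -2  -2 ]
  [ 0  1  -4   0 ]
  [ 0  0   0   1 ]
  [ 0  0   0  -2 ]
R4 -> R4 + 2·R3
  [ 1  0  -2  -2 ]
  [ 0  1  -4   0 ]
  [ 0  0   0   1 ]
  [ 0  0   0   0 ]
R1 -> R1 + 2·R3
  [ 1  0  -2  0 ]
  [ 0  1  -4  0 ]
  [ 0  0   0  1 ]
  [ 0  0   0  0 ]
The reduced form has 3 nonzero rows.

rank = 3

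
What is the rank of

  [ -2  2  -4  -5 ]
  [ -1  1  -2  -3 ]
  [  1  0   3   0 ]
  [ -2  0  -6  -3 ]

rank = 3

R1 → -1/2·R1
  [  1  -1   2  5/2 ]
  [ -1   1  -2   -3 ]
  [  1   0   3    0 ]
  [ -2   0  -6   -3 ]
R2 → R2 + R1
  [  1  -1   2   5/2 ]
  [  0   0   0  -1/2 ]
  [  1   0   3     0 ]
  [ -2   0  -6    -3 ]
R3 → R3 − R1
  [  1  -1   2   5/2 ]
  [  0   0   0  -1/2 ]
  [  0   1   1  -5/2 ]
  [ -2   0  -6    -3 ]
R4 → R4 + 2·R1
  [ 1  -1   2   5/2 ]
  [ 0   0   0  -1/2 ]
  [ 0   1   1  -5/2 ]
  [ 0  -2  -2     2 ]
R2 <-> R3
  [ 1  -1   2   5/2 ]
  [ 0   1   1  -5/2 ]
  [ 0   0   0  -1/2 ]
  [ 0  -2  -2     2 ]
R4 → R4 + 2·R2
  [ 1  -1  2   5/2 ]
  [ 0   1  1  -5/2 ]
  [ 0   0  0  -1/2 ]
  [ 0   0  0    -3 ]
R3 → -2·R3
  [ 1  -1  2   5/2 ]
  [ 0   1  1  -5/2 ]
  [ 0   0  0     1 ]
  [ 0   0  0    -3 ]
R4 → R4 + 3·R3
  [ 1  -1  2   5/2 ]
  [ 0   1  1  -5/2 ]
  [ 0   0  0     1 ]
  [ 0   0  0     0 ]
R2 → R2 + 5/2·R3
  [ 1  -1  2  5/2 ]
  [ 0   1  1    0 ]
  [ 0   0  0    1 ]
  [ 0   0  0    0 ]
R1 → R1 − 5/2·R3
  [ 1  -1  2  0 ]
  [ 0   1  1  0 ]
  [ 0   0  0  1 ]
  [ 0   0  0  0 ]
R1 → R1 + R2
  [ 1  0  3  0 ]
  [ 0  1  1  0 ]
  [ 0  0  0  1 ]
  [ 0  0  0  0 ]
The reduced form has 3 nonzero rows.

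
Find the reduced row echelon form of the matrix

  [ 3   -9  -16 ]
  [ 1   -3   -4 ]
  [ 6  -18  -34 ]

[[1, -3, 0], [0, 0, 1], [0, 0, 0]]

ρ1 -> 1/3·ρ1
  [ 1   -3  -16/3 ]
  [ 1   -3     -4 ]
  [ 6  -18    -34 ]
ρ2 -> ρ2 − ρ1
  [ 1   -3  -16/3 ]
  [ 0    0    4/3 ]
  [ 6  -18    -34 ]
ρ3 -> ρ3 − 6·ρ1
  [ 1  -3  -16/3 ]
  [ 0   0    4/3 ]
  [ 0   0     -2 ]
ρ2 -> 3/4·ρ2
  [ 1  -3  -16/3 ]
  [ 0   0      1 ]
  [ 0   0     -2 ]
ρ3 -> ρ3 + 2·ρ2
  [ 1  -3  -16/3 ]
  [ 0   0      1 ]
  [ 0   0      0 ]
ρ1 -> ρ1 + 16/3·ρ2
  [ 1  -3  0 ]
  [ 0   0  1 ]
  [ 0   0  0 ]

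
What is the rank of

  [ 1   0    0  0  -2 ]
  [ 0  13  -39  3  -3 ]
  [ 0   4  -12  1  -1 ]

rank = 3

Multiply R2 by 1/13.
Subtract 4 times R2 from R3.
Multiply R3 by 13.
Subtract 3/13 times R3 from R2.
The reduced form has 3 nonzero rows.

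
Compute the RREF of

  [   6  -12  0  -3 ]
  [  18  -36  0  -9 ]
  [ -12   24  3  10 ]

Multiply ρ1 by 1/6.
  [   1   -2  0  -1/2 ]
  [  18  -36  0    -9 ]
  [ -12   24  3    10 ]
Subtract 18 times ρ1 from ρ2.
  [   1  -2  0  -1/2 ]
  [   0   0  0     0 ]
  [ -12  24  3    10 ]
Add 12 times ρ1 to ρ3.
  [ 1  -2  0  -1/2 ]
  [ 0   0  0     0 ]
  [ 0   0  3     4 ]
Swap ρ2 and ρ3.
  [ 1  -2  0  -1/2 ]
  [ 0   0  3     4 ]
  [ 0   0  0     0 ]
Multiply ρ2 by 1/3.
  [ 1  -2  0  -1/2 ]
  [ 0   0  1   4/3 ]
  [ 0   0  0     0 ]

[[1, -2, 0, -1/2], [0, 0, 1, 4/3], [0, 0, 0, 0]]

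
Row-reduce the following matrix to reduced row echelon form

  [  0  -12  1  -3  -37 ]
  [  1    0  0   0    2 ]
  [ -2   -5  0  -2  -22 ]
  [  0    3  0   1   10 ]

r1 ↔ r2
  [  1    0  0   0    2 ]
  [  0  -12  1  -3  -37 ]
  [ -2   -5  0  -2  -22 ]
  [  0    3  0   1   10 ]
r3 -> r3 + 2·r1
  [ 1    0  0   0    2 ]
  [ 0  -12  1  -3  -37 ]
  [ 0   -5  0  -2  -18 ]
  [ 0    3  0   1   10 ]
r2 -> -1/12·r2
  [ 1   0      0    0      2 ]
  [ 0   1  -1/12  1/4  37/12 ]
  [ 0  -5      0   -2    -18 ]
  [ 0   3      0    1     10 ]
r3 -> r3 + 5·r2
  [ 1  0      0     0       2 ]
  [ 0  1  -1/12   1/4   37/12 ]
  [ 0  0  -5/12  -3/4  -31/12 ]
  [ 0  3      0     1      10 ]
r4 -> r4 − 3·r2
  [ 1  0      0     0       2 ]
  [ 0  1  -1/12   1/4   37/12 ]
  [ 0  0  -5/12  -3/4  -31/12 ]
  [ 0  0    1/4   1/4     3/4 ]
r3 -> -12/5·r3
  [ 1  0      0    0      2 ]
  [ 0  1  -1/12  1/4  37/12 ]
  [ 0  0      1  9/5   31/5 ]
  [ 0  0    1/4  1/4    3/4 ]
r4 -> r4 − 1/4·r3
  [ 1  0      0     0      2 ]
  [ 0  1  -1/12   1/4  37/12 ]
  [ 0  0      1   9/5   31/5 ]
  [ 0  0      0  -1/5   -4/5 ]
r4 -> -5·r4
  [ 1  0      0    0      2 ]
  [ 0  1  -1/12  1/4  37/12 ]
  [ 0  0      1  9/5   31/5 ]
  [ 0  0      0    1      4 ]
r3 -> r3 − 9/5·r4
  [ 1  0      0    0      2 ]
  [ 0  1  -1/12  1/4  37/12 ]
  [ 0  0      1    0     -1 ]
  [ 0  0      0    1      4 ]
r2 -> r2 − 1/4·r4
  [ 1  0      0  0      2 ]
  [ 0  1  -1/12  0  25/12 ]
  [ 0  0      1  0     -1 ]
  [ 0  0      0  1      4 ]
r2 -> r2 + 1/12·r3
  [ 1  0  0  0   2 ]
  [ 0  1  0  0   2 ]
  [ 0  0  1  0  -1 ]
  [ 0  0  0  1   4 ]

[[1, 0, 0, 0, 2], [0, 1, 0, 0, 2], [0, 0, 1, 0, -1], [0, 0, 0, 1, 4]]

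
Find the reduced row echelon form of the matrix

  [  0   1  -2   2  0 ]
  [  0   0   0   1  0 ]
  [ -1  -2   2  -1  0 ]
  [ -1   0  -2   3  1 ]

[[1, 0, 2, 0, 0], [0, 1, -2, 0, 0], [0, 0, 0, 1, 0], [0, 0, 0, 0, 1]]

Swap R1 and R3.
  [ -1  -2   2  -1  0 ]
  [  0   0   0   1  0 ]
  [  0   1  -2   2  0 ]
  [ -1   0  -2   3  1 ]
Multiply R1 by -1.
  [  1  2  -2  1  0 ]
  [  0  0   0  1  0 ]
  [  0  1  -2  2  0 ]
  [ -1  0  -2  3  1 ]
Add R1 to R4.
  [ 1  2  -2  1  0 ]
  [ 0  0   0  1  0 ]
  [ 0  1  -2  2  0 ]
  [ 0  2  -4  4  1 ]
Swap R2 and R3.
  [ 1  2  -2  1  0 ]
  [ 0  1  -2  2  0 ]
  [ 0  0   0  1  0 ]
  [ 0  2  -4  4  1 ]
Subtract 2 times R2 from R4.
  [ 1  2  -2  1  0 ]
  [ 0  1  -2  2  0 ]
  [ 0  0   0  1  0 ]
  [ 0  0   0  0  1 ]
Subtract 2 times R3 from R2.
  [ 1  2  -2  1  0 ]
  [ 0  1  -2  0  0 ]
  [ 0  0   0  1  0 ]
  [ 0  0   0  0  1 ]
Subtract R3 from R1.
  [ 1  2  -2  0  0 ]
  [ 0  1  -2  0  0 ]
  [ 0  0   0  1  0 ]
  [ 0  0   0  0  1 ]
Subtract 2 times R2 from R1.
  [ 1  0   2  0  0 ]
  [ 0  1  -2  0  0 ]
  [ 0  0   0  1  0 ]
  [ 0  0   0  0  1 ]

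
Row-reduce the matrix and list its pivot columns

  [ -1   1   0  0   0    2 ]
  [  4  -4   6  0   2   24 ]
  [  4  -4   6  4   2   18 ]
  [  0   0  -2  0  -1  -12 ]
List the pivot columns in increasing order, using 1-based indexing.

1, 3, 4, 5

r1 → -1·r1
  [ 1  -1   0  0   0   -2 ]
  [ 4  -4   6  0   2   24 ]
  [ 4  -4   6  4   2   18 ]
  [ 0   0  -2  0  -1  -12 ]
r2 → r2 − 4·r1
  [ 1  -1   0  0   0   -2 ]
  [ 0   0   6  0   2   32 ]
  [ 4  -4   6  4   2   18 ]
  [ 0   0  -2  0  -1  -12 ]
r3 → r3 − 4·r1
  [ 1  -1   0  0   0   -2 ]
  [ 0   0   6  0   2   32 ]
  [ 0   0   6  4   2   26 ]
  [ 0   0  -2  0  -1  -12 ]
r2 → 1/6·r2
  [ 1  -1   0  0    0    -2 ]
  [ 0   0   1  0  1/3  16/3 ]
  [ 0   0   6  4    2    26 ]
  [ 0   0  -2  0   -1   -12 ]
r3 → r3 − 6·r2
  [ 1  -1   0  0    0    -2 ]
  [ 0   0   1  0  1/3  16/3 ]
  [ 0   0   0  4    0    -6 ]
  [ 0   0  -2  0   -1   -12 ]
r4 → r4 + 2·r2
  [ 1  -1  0  0     0    -2 ]
  [ 0   0  1  0   1/3  16/3 ]
  [ 0   0  0  4     0    -6 ]
  [ 0   0  0  0  -1/3  -4/3 ]
r3 → 1/4·r3
  [ 1  -1  0  0     0    -2 ]
  [ 0   0  1  0   1/3  16/3 ]
  [ 0   0  0  1     0  -3/2 ]
  [ 0   0  0  0  -1/3  -4/3 ]
r4 → -3·r4
  [ 1  -1  0  0    0    -2 ]
  [ 0   0  1  0  1/3  16/3 ]
  [ 0   0  0  1    0  -3/2 ]
  [ 0   0  0  0    1     4 ]
r2 → r2 − 1/3·r4
  [ 1  -1  0  0  0    -2 ]
  [ 0   0  1  0  0     4 ]
  [ 0   0  0  1  0  -3/2 ]
  [ 0   0  0  0  1     4 ]
Pivot columns are the columns containing a leading 1.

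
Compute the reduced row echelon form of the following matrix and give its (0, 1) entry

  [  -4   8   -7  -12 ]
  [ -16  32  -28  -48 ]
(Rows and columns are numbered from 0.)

ρ1 → -1/4·ρ1
ρ2 → ρ2 + 16·ρ1

-2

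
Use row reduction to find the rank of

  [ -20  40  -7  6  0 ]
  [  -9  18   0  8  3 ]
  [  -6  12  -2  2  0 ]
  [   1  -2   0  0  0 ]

R1 -> -1/20·R1
R2 -> R2 + 9·R1
R3 -> R3 + 6·R1
R4 -> R4 − R1
R2 -> 20/63·R2
R3 -> R3 − 1/10·R2
R4 -> R4 + 7/20·R2
R3 -> 63/2·R3
R4 -> R4 − 8/9·R3
R4 -> 1/3·R4
R3 -> R3 + 3·R4
R2 -> R2 − 20/21·R4
R2 -> R2 − 106/63·R3
R1 -> R1 + 3/10·R3
R1 -> R1 − 7/20·R2
The reduced form has 4 nonzero rows.

rank = 4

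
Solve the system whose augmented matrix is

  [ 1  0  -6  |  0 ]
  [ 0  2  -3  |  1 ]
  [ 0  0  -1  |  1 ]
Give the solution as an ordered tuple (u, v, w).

ρ2 ← 1/2·ρ2
ρ3 ← -1·ρ3
ρ2 ← ρ2 + 3/2·ρ3
ρ1 ← ρ1 + 6·ρ3
Reading off the last column: u = -6, v = -1, w = -1.

(-6, -1, -1)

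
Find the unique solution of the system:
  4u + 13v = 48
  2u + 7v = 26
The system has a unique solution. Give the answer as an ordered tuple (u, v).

(-1, 4)

Form the augmented matrix and row-reduce:
  [ 4  13  |  48 ]
  [ 2   7  |  26 ]
Multiply R1 by 1/4.
  [ 1  13/4  |  12 ]
  [ 2     7  |  26 ]
Subtract 2 times R1 from R2.
  [ 1  13/4  |  12 ]
  [ 0   1/2  |   2 ]
Multiply R2 by 2.
  [ 1  13/4  |  12 ]
  [ 0     1  |   4 ]
Subtract 13/4 times R2 from R1.
  [ 1  0  |  -1 ]
  [ 0  1  |   4 ]
Reading off the last column: u = -1, v = 4.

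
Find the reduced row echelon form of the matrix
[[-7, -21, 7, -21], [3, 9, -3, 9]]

[[1, 3, -1, 3], [0, 0, 0, 0]]

r1 := -1/7·r1
  [ 1  3  -1  3 ]
  [ 3  9  -3  9 ]
r2 := r2 − 3·r1
  [ 1  3  -1  3 ]
  [ 0  0   0  0 ]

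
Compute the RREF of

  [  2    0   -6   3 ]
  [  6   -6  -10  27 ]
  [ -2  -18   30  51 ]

[[1, 0, -3, 3/2], [0, 1, -4/3, -3], [0, 0, 0, 0]]

R1 -> 1/2·R1
  [  1    0   -3  3/2 ]
  [  6   -6  -10   27 ]
  [ -2  -18   30   51 ]
R2 -> R2 − 6·R1
  [  1    0  -3  3/2 ]
  [  0   -6   8   18 ]
  [ -2  -18  30   51 ]
R3 -> R3 + 2·R1
  [ 1    0  -3  3/2 ]
  [ 0   -6   8   18 ]
  [ 0  -18  24   54 ]
R2 -> -1/6·R2
  [ 1    0    -3  3/2 ]
  [ 0    1  -4/3   -3 ]
  [ 0  -18    24   54 ]
R3 -> R3 + 18·R2
  [ 1  0    -3  3/2 ]
  [ 0  1  -4/3   -3 ]
  [ 0  0     0    0 ]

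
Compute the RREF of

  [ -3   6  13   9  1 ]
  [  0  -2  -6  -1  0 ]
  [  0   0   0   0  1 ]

[[1, 0, 5/3, -2, 0], [0, 1, 3, 1/2, 0], [0, 0, 0, 0, 1]]

Multiply R1 by -1/3.
  [ 1  -2  -13/3  -3  -1/3 ]
  [ 0  -2     -6  -1     0 ]
  [ 0   0      0   0     1 ]
Multiply R2 by -1/2.
  [ 1  -2  -13/3   -3  -1/3 ]
  [ 0   1      3  1/2     0 ]
  [ 0   0      0    0     1 ]
Add 1/3 times R3 to R1.
  [ 1  -2  -13/3   -3  0 ]
  [ 0   1      3  1/2  0 ]
  [ 0   0      0    0  1 ]
Add 2 times R2 to R1.
  [ 1  0  5/3   -2  0 ]
  [ 0  1    3  1/2  0 ]
  [ 0  0    0    0  1 ]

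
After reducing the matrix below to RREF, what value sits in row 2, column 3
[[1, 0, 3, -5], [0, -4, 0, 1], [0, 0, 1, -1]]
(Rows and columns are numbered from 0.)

Multiply ρ2 by -1/4.
  [ 1  0  3    -5 ]
  [ 0  1  0  -1/4 ]
  [ 0  0  1    -1 ]
Subtract 3 times ρ3 from ρ1.
  [ 1  0  0    -2 ]
  [ 0  1  0  -1/4 ]
  [ 0  0  1    -1 ]

-1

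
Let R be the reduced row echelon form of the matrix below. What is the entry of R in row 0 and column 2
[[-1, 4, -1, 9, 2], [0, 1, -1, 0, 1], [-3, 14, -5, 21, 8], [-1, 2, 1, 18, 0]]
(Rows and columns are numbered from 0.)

-3

R1 ← -1·R1
  [  1  -4   1  -9  -2 ]
  [  0   1  -1   0   1 ]
  [ -3  14  -5  21   8 ]
  [ -1   2   1  18   0 ]
R3 ← R3 + 3·R1
  [  1  -4   1  -9  -2 ]
  [  0   1  -1   0   1 ]
  [  0   2  -2  -6   2 ]
  [ -1   2   1  18   0 ]
R4 ← R4 + R1
  [ 1  -4   1  -9  -2 ]
  [ 0   1  -1   0   1 ]
  [ 0   2  -2  -6   2 ]
  [ 0  -2   2   9  -2 ]
R3 ← R3 − 2·R2
  [ 1  -4   1  -9  -2 ]
  [ 0   1  -1   0   1 ]
  [ 0   0   0  -6   0 ]
  [ 0  -2   2   9  -2 ]
R4 ← R4 + 2·R2
  [ 1  -4   1  -9  -2 ]
  [ 0   1  -1   0   1 ]
  [ 0   0   0  -6   0 ]
  [ 0   0   0   9   0 ]
R3 ← -1/6·R3
  [ 1  -4   1  -9  -2 ]
  [ 0   1  -1   0   1 ]
  [ 0   0   0   1   0 ]
  [ 0   0   0   9   0 ]
R4 ← R4 − 9·R3
  [ 1  -4   1  -9  -2 ]
  [ 0   1  -1   0   1 ]
  [ 0   0   0   1   0 ]
  [ 0   0   0   0   0 ]
R1 ← R1 + 9·R3
  [ 1  -4   1  0  -2 ]
  [ 0   1  -1  0   1 ]
  [ 0   0   0  1   0 ]
  [ 0   0   0  0   0 ]
R1 ← R1 + 4·R2
  [ 1  0  -3  0  2 ]
  [ 0  1  -1  0  1 ]
  [ 0  0   0  1  0 ]
  [ 0  0   0  0  0 ]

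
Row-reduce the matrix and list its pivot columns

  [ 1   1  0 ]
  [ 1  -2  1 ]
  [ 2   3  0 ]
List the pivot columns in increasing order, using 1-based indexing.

Subtract ρ1 from ρ2.
Subtract 2 times ρ1 from ρ3.
Multiply ρ2 by -1/3.
Subtract ρ2 from ρ3.
Multiply ρ3 by 3.
Add 1/3 times ρ3 to ρ2.
Subtract ρ2 from ρ1.
Pivot columns are the columns containing a leading 1.

1, 2, 3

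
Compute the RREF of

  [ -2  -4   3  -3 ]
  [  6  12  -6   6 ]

[[1, 2, 0, 0], [0, 0, 1, -1]]

ρ1 -> -1/2·ρ1
ρ2 -> ρ2 − 6·ρ1
ρ2 -> 1/3·ρ2
ρ1 -> ρ1 + 3/2·ρ2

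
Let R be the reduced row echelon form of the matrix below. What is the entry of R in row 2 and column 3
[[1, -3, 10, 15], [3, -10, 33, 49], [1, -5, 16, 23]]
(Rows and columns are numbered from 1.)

-3

Subtract 3 times r1 from r2.
  [ 1  -3  10  15 ]
  [ 0  -1   3   4 ]
  [ 1  -5  16  23 ]
Subtract r1 from r3.
  [ 1  -3  10  15 ]
  [ 0  -1   3   4 ]
  [ 0  -2   6   8 ]
Multiply r2 by -1.
  [ 1  -3  10  15 ]
  [ 0   1  -3  -4 ]
  [ 0  -2   6   8 ]
Add 2 times r2 to r3.
  [ 1  -3  10  15 ]
  [ 0   1  -3  -4 ]
  [ 0   0   0   0 ]
Add 3 times r2 to r1.
  [ 1  0   1   3 ]
  [ 0  1  -3  -4 ]
  [ 0  0   0   0 ]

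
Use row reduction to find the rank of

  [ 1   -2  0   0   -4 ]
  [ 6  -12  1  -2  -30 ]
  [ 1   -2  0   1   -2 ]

rank = 3

r2 → r2 − 6·r1
  [ 1  -2  0   0  -4 ]
  [ 0   0  1  -2  -6 ]
  [ 1  -2  0   1  -2 ]
r3 → r3 − r1
  [ 1  -2  0   0  -4 ]
  [ 0   0  1  -2  -6 ]
  [ 0   0  0   1   2 ]
r2 → r2 + 2·r3
  [ 1  -2  0  0  -4 ]
  [ 0   0  1  0  -2 ]
  [ 0   0  0  1   2 ]
The reduced form has 3 nonzero rows.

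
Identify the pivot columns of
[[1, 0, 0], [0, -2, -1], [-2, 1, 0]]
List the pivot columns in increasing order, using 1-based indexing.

1, 2, 3

R3 ← R3 + 2·R1
R2 ← -1/2·R2
R3 ← R3 − R2
R3 ← -2·R3
R2 ← R2 − 1/2·R3
Pivot columns are the columns containing a leading 1.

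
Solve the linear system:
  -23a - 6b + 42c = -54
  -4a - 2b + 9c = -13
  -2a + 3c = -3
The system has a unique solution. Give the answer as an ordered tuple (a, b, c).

(0, 2, -1)

Form the augmented matrix and row-reduce:
  [ -23  -6  42  |  -54 ]
  [  -4  -2   9  |  -13 ]
  [  -2   0   3  |   -3 ]
ρ1 → -1/23·ρ1
  [  1  6/23  -42/23  |  54/23 ]
  [ -4    -2       9  |    -13 ]
  [ -2     0       3  |     -3 ]
ρ2 → ρ2 + 4·ρ1
  [  1    6/23  -42/23  |   54/23 ]
  [  0  -22/23   39/23  |  -83/23 ]
  [ -2       0       3  |      -3 ]
ρ3 → ρ3 + 2·ρ1
  [ 1    6/23  -42/23  |   54/23 ]
  [ 0  -22/23   39/23  |  -83/23 ]
  [ 0   12/23  -15/23  |   39/23 ]
ρ2 → -23/22·ρ2
  [ 1   6/23  -42/23  |  54/23 ]
  [ 0      1  -39/22  |  83/22 ]
  [ 0  12/23  -15/23  |  39/23 ]
ρ3 → ρ3 − 12/23·ρ2
  [ 1  6/23  -42/23  |  54/23 ]
  [ 0     1  -39/22  |  83/22 ]
  [ 0     0    3/11  |  -3/11 ]
ρ3 → 11/3·ρ3
  [ 1  6/23  -42/23  |  54/23 ]
  [ 0     1  -39/22  |  83/22 ]
  [ 0     0       1  |     -1 ]
ρ2 → ρ2 + 39/22·ρ3
  [ 1  6/23  -42/23  |  54/23 ]
  [ 0     1       0  |      2 ]
  [ 0     0       1  |     -1 ]
ρ1 → ρ1 + 42/23·ρ3
  [ 1  6/23  0  |  12/23 ]
  [ 0     1  0  |      2 ]
  [ 0     0  1  |     -1 ]
ρ1 → ρ1 − 6/23·ρ2
  [ 1  0  0  |   0 ]
  [ 0  1  0  |   2 ]
  [ 0  0  1  |  -1 ]
Reading off the last column: a = 0, b = 2, c = -1.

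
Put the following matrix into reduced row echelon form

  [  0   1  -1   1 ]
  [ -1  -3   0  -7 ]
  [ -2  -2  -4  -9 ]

[[1, 0, 3, 0], [0, 1, -1, 0], [0, 0, 0, 1]]

Swap ρ1 and ρ2.
  [ -1  -3   0  -7 ]
  [  0   1  -1   1 ]
  [ -2  -2  -4  -9 ]
Multiply ρ1 by -1.
  [  1   3   0   7 ]
  [  0   1  -1   1 ]
  [ -2  -2  -4  -9 ]
Add 2 times ρ1 to ρ3.
  [ 1  3   0  7 ]
  [ 0  1  -1  1 ]
  [ 0  4  -4  5 ]
Subtract 4 times ρ2 from ρ3.
  [ 1  3   0  7 ]
  [ 0  1  -1  1 ]
  [ 0  0   0  1 ]
Subtract ρ3 from ρ2.
  [ 1  3   0  7 ]
  [ 0  1  -1  0 ]
  [ 0  0   0  1 ]
Subtract 7 times ρ3 from ρ1.
  [ 1  3   0  0 ]
  [ 0  1  -1  0 ]
  [ 0  0   0  1 ]
Subtract 3 times ρ2 from ρ1.
  [ 1  0   3  0 ]
  [ 0  1  -1  0 ]
  [ 0  0   0  1 ]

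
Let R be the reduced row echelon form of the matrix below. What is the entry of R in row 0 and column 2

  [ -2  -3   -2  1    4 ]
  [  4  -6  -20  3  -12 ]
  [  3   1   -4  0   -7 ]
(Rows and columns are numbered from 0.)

R1 -> -1/2·R1
  [ 1  3/2    1  -1/2   -2 ]
  [ 4   -6  -20     3  -12 ]
  [ 3    1   -4     0   -7 ]
R2 -> R2 − 4·R1
  [ 1  3/2    1  -1/2  -2 ]
  [ 0  -12  -24     5  -4 ]
  [ 3    1   -4     0  -7 ]
R3 -> R3 − 3·R1
  [ 1   3/2    1  -1/2  -2 ]
  [ 0   -12  -24     5  -4 ]
  [ 0  -7/2   -7   3/2  -1 ]
R2 -> -1/12·R2
  [ 1   3/2   1   -1/2   -2 ]
  [ 0     1   2  -5/12  1/3 ]
  [ 0  -7/2  -7    3/2   -1 ]
R3 -> R3 + 7/2·R2
  [ 1  3/2  1   -1/2   -2 ]
  [ 0    1  2  -5/12  1/3 ]
  [ 0    0  0   1/24  1/6 ]
R3 -> 24·R3
  [ 1  3/2  1   -1/2   -2 ]
  [ 0    1  2  -5/12  1/3 ]
  [ 0    0  0      1    4 ]
R2 -> R2 + 5/12·R3
  [ 1  3/2  1  -1/2  -2 ]
  [ 0    1  2     0   2 ]
  [ 0    0  0     1   4 ]
R1 -> R1 + 1/2·R3
  [ 1  3/2  1  0  0 ]
  [ 0    1  2  0  2 ]
  [ 0    0  0  1  4 ]
R1 -> R1 − 3/2·R2
  [ 1  0  -2  0  -3 ]
  [ 0  1   2  0   2 ]
  [ 0  0   0  1   4 ]

-2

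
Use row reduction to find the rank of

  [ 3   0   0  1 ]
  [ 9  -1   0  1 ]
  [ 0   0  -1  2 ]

rank = 3

Multiply R1 by 1/3.
Subtract 9 times R1 from R2.
Multiply R2 by -1.
Multiply R3 by -1.
The reduced form has 3 nonzero rows.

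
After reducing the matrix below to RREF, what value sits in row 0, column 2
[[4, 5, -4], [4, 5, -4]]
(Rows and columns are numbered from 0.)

-1

R1 → 1/4·R1
  [ 1  5/4  -1 ]
  [ 4    5  -4 ]
R2 → R2 − 4·R1
  [ 1  5/4  -1 ]
  [ 0    0   0 ]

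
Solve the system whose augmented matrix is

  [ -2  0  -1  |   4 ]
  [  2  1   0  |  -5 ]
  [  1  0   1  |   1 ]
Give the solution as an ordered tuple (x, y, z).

(-5, 5, 6)

ρ1 ← -1/2·ρ1
  [ 1  0  1/2  |  -2 ]
  [ 2  1    0  |  -5 ]
  [ 1  0    1  |   1 ]
ρ2 ← ρ2 − 2·ρ1
  [ 1  0  1/2  |  -2 ]
  [ 0  1   -1  |  -1 ]
  [ 1  0    1  |   1 ]
ρ3 ← ρ3 − ρ1
  [ 1  0  1/2  |  -2 ]
  [ 0  1   -1  |  -1 ]
  [ 0  0  1/2  |   3 ]
ρ3 ← 2·ρ3
  [ 1  0  1/2  |  -2 ]
  [ 0  1   -1  |  -1 ]
  [ 0  0    1  |   6 ]
ρ2 ← ρ2 + ρ3
  [ 1  0  1/2  |  -2 ]
  [ 0  1    0  |   5 ]
  [ 0  0    1  |   6 ]
ρ1 ← ρ1 − 1/2·ρ3
  [ 1  0  0  |  -5 ]
  [ 0  1  0  |   5 ]
  [ 0  0  1  |   6 ]
Reading off the last column: x = -5, y = 5, z = 6.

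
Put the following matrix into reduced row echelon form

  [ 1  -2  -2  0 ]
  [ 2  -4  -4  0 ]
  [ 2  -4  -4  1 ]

R2 := R2 − 2·R1
  [ 1  -2  -2  0 ]
  [ 0   0   0  0 ]
  [ 2  -4  -4  1 ]
R3 := R3 − 2·R1
  [ 1  -2  -2  0 ]
  [ 0   0   0  0 ]
  [ 0   0   0  1 ]
R2 ↔ R3
  [ 1  -2  -2  0 ]
  [ 0   0   0  1 ]
  [ 0   0   0  0 ]

[[1, -2, -2, 0], [0, 0, 0, 1], [0, 0, 0, 0]]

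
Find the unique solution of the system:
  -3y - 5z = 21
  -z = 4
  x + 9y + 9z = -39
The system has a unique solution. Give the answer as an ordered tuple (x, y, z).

(0, -1/3, -4)

Form the augmented matrix and row-reduce:
  [ 0  -3  -5  |   21 ]
  [ 0   0  -1  |    4 ]
  [ 1   9   9  |  -39 ]
r1 <-> r3
  [ 1   9   9  |  -39 ]
  [ 0   0  -1  |    4 ]
  [ 0  -3  -5  |   21 ]
r2 <-> r3
  [ 1   9   9  |  -39 ]
  [ 0  -3  -5  |   21 ]
  [ 0   0  -1  |    4 ]
r2 → -1/3·r2
  [ 1  9    9  |  -39 ]
  [ 0  1  5/3  |   -7 ]
  [ 0  0   -1  |    4 ]
r3 → -1·r3
  [ 1  9    9  |  -39 ]
  [ 0  1  5/3  |   -7 ]
  [ 0  0    1  |   -4 ]
r2 → r2 − 5/3·r3
  [ 1  9  9  |   -39 ]
  [ 0  1  0  |  -1/3 ]
  [ 0  0  1  |    -4 ]
r1 → r1 − 9·r3
  [ 1  9  0  |    -3 ]
  [ 0  1  0  |  -1/3 ]
  [ 0  0  1  |    -4 ]
r1 → r1 − 9·r2
  [ 1  0  0  |     0 ]
  [ 0  1  0  |  -1/3 ]
  [ 0  0  1  |    -4 ]
Reading off the last column: x = 0, y = -1/3, z = -4.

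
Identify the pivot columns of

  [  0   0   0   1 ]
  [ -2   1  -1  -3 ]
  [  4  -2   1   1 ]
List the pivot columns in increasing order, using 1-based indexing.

1, 3, 4

R1 <-> R2
  [ -2   1  -1  -3 ]
  [  0   0   0   1 ]
  [  4  -2   1   1 ]
R1 -> -1/2·R1
  [ 1  -1/2  1/2  3/2 ]
  [ 0     0    0    1 ]
  [ 4    -2    1    1 ]
R3 -> R3 − 4·R1
  [ 1  -1/2  1/2  3/2 ]
  [ 0     0    0    1 ]
  [ 0     0   -1   -5 ]
R2 <-> R3
  [ 1  -1/2  1/2  3/2 ]
  [ 0     0   -1   -5 ]
  [ 0     0    0    1 ]
R2 -> -1·R2
  [ 1  -1/2  1/2  3/2 ]
  [ 0     0    1    5 ]
  [ 0     0    0    1 ]
R2 -> R2 − 5·R3
  [ 1  -1/2  1/2  3/2 ]
  [ 0     0    1    0 ]
  [ 0     0    0    1 ]
R1 -> R1 − 3/2·R3
  [ 1  -1/2  1/2  0 ]
  [ 0     0    1  0 ]
  [ 0     0    0  1 ]
R1 -> R1 − 1/2·R2
  [ 1  -1/2  0  0 ]
  [ 0     0  1  0 ]
  [ 0     0  0  1 ]
Pivot columns are the columns containing a leading 1.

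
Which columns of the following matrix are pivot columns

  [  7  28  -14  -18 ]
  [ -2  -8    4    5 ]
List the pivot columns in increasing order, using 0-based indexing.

r1 -> 1/7·r1
  [  1   4  -2  -18/7 ]
  [ -2  -8   4      5 ]
r2 -> r2 + 2·r1
  [ 1  4  -2  -18/7 ]
  [ 0  0   0   -1/7 ]
r2 -> -7·r2
  [ 1  4  -2  -18/7 ]
  [ 0  0   0      1 ]
r1 -> r1 + 18/7·r2
  [ 1  4  -2  0 ]
  [ 0  0   0  1 ]
Pivot columns are the columns containing a leading 1.

0, 3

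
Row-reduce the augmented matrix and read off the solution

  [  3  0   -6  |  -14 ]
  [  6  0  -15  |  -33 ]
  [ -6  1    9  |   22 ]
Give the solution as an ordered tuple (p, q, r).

(-4/3, -1, 5/3)

R1 ← 1/3·R1
  [  1  0   -2  |  -14/3 ]
  [  6  0  -15  |    -33 ]
  [ -6  1    9  |     22 ]
R2 ← R2 − 6·R1
  [  1  0  -2  |  -14/3 ]
  [  0  0  -3  |     -5 ]
  [ -6  1   9  |     22 ]
R3 ← R3 + 6·R1
  [ 1  0  -2  |  -14/3 ]
  [ 0  0  -3  |     -5 ]
  [ 0  1  -3  |     -6 ]
R2 ↔ R3
  [ 1  0  -2  |  -14/3 ]
  [ 0  1  -3  |     -6 ]
  [ 0  0  -3  |     -5 ]
R3 ← -1/3·R3
  [ 1  0  -2  |  -14/3 ]
  [ 0  1  -3  |     -6 ]
  [ 0  0   1  |    5/3 ]
R2 ← R2 + 3·R3
  [ 1  0  -2  |  -14/3 ]
  [ 0  1   0  |     -1 ]
  [ 0  0   1  |    5/3 ]
R1 ← R1 + 2·R3
  [ 1  0  0  |  -4/3 ]
  [ 0  1  0  |    -1 ]
  [ 0  0  1  |   5/3 ]
Reading off the last column: p = -4/3, q = -1, r = 5/3.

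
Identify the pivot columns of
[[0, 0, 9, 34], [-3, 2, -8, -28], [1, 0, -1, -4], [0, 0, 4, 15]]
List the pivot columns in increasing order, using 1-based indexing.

1, 2, 3, 4

Swap ρ1 and ρ2.
  [ -3  2  -8  -28 ]
  [  0  0   9   34 ]
  [  1  0  -1   -4 ]
  [  0  0   4   15 ]
Multiply ρ1 by -1/3.
  [ 1  -2/3  8/3  28/3 ]
  [ 0     0    9    34 ]
  [ 1     0   -1    -4 ]
  [ 0     0    4    15 ]
Subtract ρ1 from ρ3.
  [ 1  -2/3    8/3   28/3 ]
  [ 0     0      9     34 ]
  [ 0   2/3  -11/3  -40/3 ]
  [ 0     0      4     15 ]
Swap ρ2 and ρ3.
  [ 1  -2/3    8/3   28/3 ]
  [ 0   2/3  -11/3  -40/3 ]
  [ 0     0      9     34 ]
  [ 0     0      4     15 ]
Multiply ρ2 by 3/2.
  [ 1  -2/3    8/3  28/3 ]
  [ 0     1  -11/2   -20 ]
  [ 0     0      9    34 ]
  [ 0     0      4    15 ]
Multiply ρ3 by 1/9.
  [ 1  -2/3    8/3  28/3 ]
  [ 0     1  -11/2   -20 ]
  [ 0     0      1  34/9 ]
  [ 0     0      4    15 ]
Subtract 4 times ρ3 from ρ4.
  [ 1  -2/3    8/3  28/3 ]
  [ 0     1  -11/2   -20 ]
  [ 0     0      1  34/9 ]
  [ 0     0      0  -1/9 ]
Multiply ρ4 by -9.
  [ 1  -2/3    8/3  28/3 ]
  [ 0     1  -11/2   -20 ]
  [ 0     0      1  34/9 ]
  [ 0     0      0     1 ]
Subtract 34/9 times ρ4 from ρ3.
  [ 1  -2/3    8/3  28/3 ]
  [ 0     1  -11/2   -20 ]
  [ 0     0      1     0 ]
  [ 0     0      0     1 ]
Add 20 times ρ4 to ρ2.
  [ 1  -2/3    8/3  28/3 ]
  [ 0     1  -11/2     0 ]
  [ 0     0      1     0 ]
  [ 0     0      0     1 ]
Subtract 28/3 times ρ4 from ρ1.
  [ 1  -2/3    8/3  0 ]
  [ 0     1  -11/2  0 ]
  [ 0     0      1  0 ]
  [ 0     0      0  1 ]
Add 11/2 times ρ3 to ρ2.
  [ 1  -2/3  8/3  0 ]
  [ 0     1    0  0 ]
  [ 0     0    1  0 ]
  [ 0     0    0  1 ]
Subtract 8/3 times ρ3 from ρ1.
  [ 1  -2/3  0  0 ]
  [ 0     1  0  0 ]
  [ 0     0  1  0 ]
  [ 0     0  0  1 ]
Add 2/3 times ρ2 to ρ1.
  [ 1  0  0  0 ]
  [ 0  1  0  0 ]
  [ 0  0  1  0 ]
  [ 0  0  0  1 ]
Pivot columns are the columns containing a leading 1.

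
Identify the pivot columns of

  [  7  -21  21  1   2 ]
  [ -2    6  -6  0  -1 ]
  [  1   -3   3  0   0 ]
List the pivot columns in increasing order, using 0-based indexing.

0, 3, 4

Multiply ρ1 by 1/7.
Add 2 times ρ1 to ρ2.
Subtract ρ1 from ρ3.
Multiply ρ2 by 7/2.
Add 1/7 times ρ2 to ρ3.
Multiply ρ3 by -2.
Add 3/2 times ρ3 to ρ2.
Subtract 2/7 times ρ3 from ρ1.
Subtract 1/7 times ρ2 from ρ1.
Pivot columns are the columns containing a leading 1.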